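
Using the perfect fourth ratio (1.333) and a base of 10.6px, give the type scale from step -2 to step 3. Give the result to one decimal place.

6.0px, 8.0px, 10.6px, 14.1px, 18.8px, 25.1px

Step -2: 10.6 ÷ 1.333² = 6.0
Step -1: 10.6 ÷ 1.333 = 8.0
Step 0: 10.6px
Step 1: 10.6 × 1.333 = 14.1
Step 2: 10.6 × 1.333² = 18.8
Step 3: 10.6 × 1.333³ = 25.1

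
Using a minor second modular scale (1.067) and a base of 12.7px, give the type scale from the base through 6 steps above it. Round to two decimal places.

Step 0: 12.7px
Step 1: 12.7 × 1.067 = 13.55
Step 2: 12.7 × 1.067² = 14.46
Step 3: 12.7 × 1.067³ = 15.43
Step 4: 12.7 × 1.067⁴ = 16.46
Step 5: 12.7 × 1.067⁵ = 17.56
Step 6: 12.7 × 1.067⁶ = 18.74

12.70px, 13.55px, 14.46px, 15.43px, 16.46px, 17.56px, 18.74px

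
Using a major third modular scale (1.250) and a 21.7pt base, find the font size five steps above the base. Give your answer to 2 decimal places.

66.22pt

Each step on a modular scale multiplies by the ratio, so the size n steps from the base is base × ratioⁿ.
21.7 × 1.250⁵ = 21.7 × 3.05176 ≈ 66.22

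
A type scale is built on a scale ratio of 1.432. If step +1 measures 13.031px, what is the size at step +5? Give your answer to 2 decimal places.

The gap is 5 − (1) = 4 steps, so the factor is 1.432^4.
13.031 × 1.432⁴ = 13.031 × 4.20506 ≈ 54.796

54.80px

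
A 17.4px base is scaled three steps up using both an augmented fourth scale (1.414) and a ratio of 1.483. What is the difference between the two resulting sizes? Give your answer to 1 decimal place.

7.6px

Augmented fourth: 17.4 × 1.414³ = 49.192px
At 1.483: 17.4 × 1.483³ = 56.751px
Difference: 56.751 − 49.192 = 7.559px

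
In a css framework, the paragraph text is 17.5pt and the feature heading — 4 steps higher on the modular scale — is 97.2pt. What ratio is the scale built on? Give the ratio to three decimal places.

1.535

The ratio satisfies 17.5 × r⁴ = 97.2, so r = (97.2 / 17.5)^(1/4).
r = 5.5543^(1/4) ≈ 1.5352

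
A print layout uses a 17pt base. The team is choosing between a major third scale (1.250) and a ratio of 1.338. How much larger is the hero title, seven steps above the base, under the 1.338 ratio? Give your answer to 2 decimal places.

49.45pt

Major third: 17.0 × 1.250⁷ = 81.0623pt
At 1.338: 17.0 × 1.338⁷ = 130.5094pt
Difference: 130.5094 − 81.0623 = 49.4471pt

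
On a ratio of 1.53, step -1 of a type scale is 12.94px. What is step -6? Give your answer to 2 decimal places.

1.54px

12.94 ÷ 1.53⁵ = 12.94 ÷ 8.38411 ≈ 1.543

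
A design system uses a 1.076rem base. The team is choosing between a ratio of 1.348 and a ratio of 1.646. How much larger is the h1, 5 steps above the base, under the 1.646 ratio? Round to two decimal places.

8.21rem

At 1.348: 1.076 × 1.348⁵ = 4.7892rem
At 1.646: 1.076 × 1.646⁵ = 13.0005rem
Difference: 13.0005 − 4.7892 = 8.2113rem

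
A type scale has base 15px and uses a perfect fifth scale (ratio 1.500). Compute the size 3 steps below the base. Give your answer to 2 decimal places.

4.44px

15.0 ÷ 1.500³ = 15.0 ÷ 3.37500 ≈ 4.44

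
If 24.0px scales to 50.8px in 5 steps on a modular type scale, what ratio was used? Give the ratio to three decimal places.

1.162

r⁵ = 50.8 / 24.0, so r = (50.8/24.0)^(1/5).
r = 2.1167^(1/5) ≈ 1.1618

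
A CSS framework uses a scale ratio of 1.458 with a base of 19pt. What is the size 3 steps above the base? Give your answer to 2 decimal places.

58.89pt

Each step on a modular scale multiplies by the ratio, so the size n steps from the base is base × ratioⁿ.
19.0 × 1.458³ = 19.0 × 3.09936 ≈ 58.89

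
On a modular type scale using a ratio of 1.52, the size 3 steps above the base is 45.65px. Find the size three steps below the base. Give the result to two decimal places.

3.70px

45.65 ÷ 1.52⁶ = 45.65 ÷ 12.33280 ≈ 3.702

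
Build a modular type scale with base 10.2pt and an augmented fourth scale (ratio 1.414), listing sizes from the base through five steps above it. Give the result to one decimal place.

Step 0: 10.2pt
Step 1: 10.2 × 1.414 = 14.4
Step 2: 10.2 × 1.414² = 20.4
Step 3: 10.2 × 1.414³ = 28.8
Step 4: 10.2 × 1.414⁴ = 40.8
Step 5: 10.2 × 1.414⁵ = 57.7

10.2pt, 14.4pt, 20.4pt, 28.8pt, 40.8pt, 57.7pt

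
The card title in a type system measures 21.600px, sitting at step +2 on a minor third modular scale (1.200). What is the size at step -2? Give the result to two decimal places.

10.42px

21.600 ÷ 1.200⁴ = 21.600 ÷ 2.07360 ≈ 10.417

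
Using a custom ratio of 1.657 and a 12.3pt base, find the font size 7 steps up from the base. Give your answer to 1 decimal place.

421.9pt

12.3 × 1.657⁷ = 12.3 × 34.29711 ≈ 421.85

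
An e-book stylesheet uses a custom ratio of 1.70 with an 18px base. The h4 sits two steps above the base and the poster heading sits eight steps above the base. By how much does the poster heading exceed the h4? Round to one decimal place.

1203.6px

Step 2: 18.0 × 1.70² = 52.020px
Step 8: 18.0 × 1.70⁸ = 1255.636px
Difference: 1255.636 − 52.020 = 1203.616px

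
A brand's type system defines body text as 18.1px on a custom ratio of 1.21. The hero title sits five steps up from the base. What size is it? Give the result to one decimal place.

A modular type scale is a geometric sequence: sizeₙ = base × rⁿ.
18.1 × 1.21⁵ = 18.1 × 2.59374 ≈ 46.95

46.9px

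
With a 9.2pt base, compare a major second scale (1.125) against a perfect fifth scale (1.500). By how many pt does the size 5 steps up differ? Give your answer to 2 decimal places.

Major second: 9.2 × 1.125⁵ = 16.5787pt
Perfect fifth: 9.2 × 1.500⁵ = 69.8625pt
Difference: 69.8625 − 16.5787 = 53.2838pt

53.28pt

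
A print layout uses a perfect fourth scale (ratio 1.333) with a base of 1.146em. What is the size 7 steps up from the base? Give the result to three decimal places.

8.570em

Every step multiplies by the scale ratio.
1.146 × 1.333⁷ = 1.146 × 7.47844 ≈ 8.570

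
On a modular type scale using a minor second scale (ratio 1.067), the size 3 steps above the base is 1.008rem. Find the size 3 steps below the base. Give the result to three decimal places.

Moving from step +3 to step -3 is 6 steps down, so divide by r⁶.
1.008 ÷ 1.067⁶ = 1.008 ÷ 1.47566 ≈ 0.683

0.683rem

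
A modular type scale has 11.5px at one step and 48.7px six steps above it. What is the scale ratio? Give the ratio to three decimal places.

r⁶ = 48.7 / 11.5, so r = (48.7/11.5)^(1/6).
r = 4.2348^(1/6) ≈ 1.2720

1.272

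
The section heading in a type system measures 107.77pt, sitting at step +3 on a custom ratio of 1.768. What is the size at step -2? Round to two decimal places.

6.24pt

Moving from step +3 to step -2 is 5 steps down, so divide by r⁵.
107.77 ÷ 1.768⁵ = 107.77 ÷ 17.27473 ≈ 6.239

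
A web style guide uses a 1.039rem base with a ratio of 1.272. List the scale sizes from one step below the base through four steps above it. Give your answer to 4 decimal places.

0.8168rem, 1.0390rem, 1.3216rem, 1.6811rem, 2.1383rem, 2.7200rem

Step -1: 1.039 ÷ 1.272 = 0.8168
Step 0: 1.039rem
Step 1: 1.039 × 1.272 = 1.3216
Step 2: 1.039 × 1.272² = 1.6811
Step 3: 1.039 × 1.272³ = 2.1383
Step 4: 1.039 × 1.272⁴ = 2.7200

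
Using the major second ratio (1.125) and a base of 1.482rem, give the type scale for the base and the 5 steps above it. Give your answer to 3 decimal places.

Step 0: 1.482rem
Step 1: 1.482 × 1.125 = 1.667
Step 2: 1.482 × 1.125² = 1.876
Step 3: 1.482 × 1.125³ = 2.110
Step 4: 1.482 × 1.125⁴ = 2.374
Step 5: 1.482 × 1.125⁵ = 2.671

1.482rem, 1.667rem, 1.876rem, 2.110rem, 2.374rem, 2.671rem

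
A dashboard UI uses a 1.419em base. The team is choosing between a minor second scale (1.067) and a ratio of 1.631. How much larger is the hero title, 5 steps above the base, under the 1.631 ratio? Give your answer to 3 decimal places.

Minor second: 1.419 × 1.067⁵ = 1.96248em
At 1.631: 1.419 × 1.631⁵ = 16.37767em
Difference: 16.37767 − 1.96248 = 14.41519em

14.415em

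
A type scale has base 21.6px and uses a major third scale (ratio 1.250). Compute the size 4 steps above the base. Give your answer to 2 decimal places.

52.73px

Each step on a modular scale multiplies by the ratio, so the size n steps from the base is base × ratioⁿ.
21.6 × 1.250⁴ = 21.6 × 2.44141 ≈ 52.73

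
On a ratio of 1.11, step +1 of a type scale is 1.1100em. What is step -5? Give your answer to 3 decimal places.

1.1100 ÷ 1.11⁶ = 1.1100 ÷ 1.87041 ≈ 0.593

0.593em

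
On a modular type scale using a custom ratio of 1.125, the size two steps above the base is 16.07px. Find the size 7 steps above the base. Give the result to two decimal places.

The gap is 7 − (2) = 5 steps, so the factor is 1.125^5.
16.07 × 1.125⁵ = 16.07 × 1.80203 ≈ 28.959

28.96px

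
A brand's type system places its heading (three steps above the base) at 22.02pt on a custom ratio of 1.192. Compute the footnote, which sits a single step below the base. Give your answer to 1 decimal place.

10.9pt

Moving from step +3 to step -1 is 4 steps down, so divide by r⁴.
22.02 ÷ 1.192⁴ = 22.02 ÷ 2.01885 ≈ 10.907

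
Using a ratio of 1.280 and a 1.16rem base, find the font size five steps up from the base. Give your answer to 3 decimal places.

3.986rem

1.16 × 1.280⁵ = 1.16 × 3.43597 ≈ 3.986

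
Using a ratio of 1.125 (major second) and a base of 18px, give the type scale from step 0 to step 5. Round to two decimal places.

18.00px, 20.25px, 22.78px, 25.63px, 28.83px, 32.44px

Step 0: 18px
Step 1: 18.0 × 1.125 = 20.25
Step 2: 18.0 × 1.125² = 22.78
Step 3: 18.0 × 1.125³ = 25.63
Step 4: 18.0 × 1.125⁴ = 28.83
Step 5: 18.0 × 1.125⁵ = 32.44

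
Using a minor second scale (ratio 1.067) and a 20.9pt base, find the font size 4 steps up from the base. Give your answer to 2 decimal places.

Each step on a modular scale multiplies by the ratio, so the size n steps from the base is base × ratioⁿ.
20.9 × 1.067⁴ = 20.9 × 1.29616 ≈ 27.09

27.09pt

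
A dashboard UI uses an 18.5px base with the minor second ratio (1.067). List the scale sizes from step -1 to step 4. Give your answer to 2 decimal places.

Step -1: 18.5 ÷ 1.067 = 17.34
Step 0: 18.5px
Step 1: 18.5 × 1.067 = 19.74
Step 2: 18.5 × 1.067² = 21.06
Step 3: 18.5 × 1.067³ = 22.47
Step 4: 18.5 × 1.067⁴ = 23.98

17.34px, 18.50px, 19.74px, 21.06px, 22.47px, 23.98px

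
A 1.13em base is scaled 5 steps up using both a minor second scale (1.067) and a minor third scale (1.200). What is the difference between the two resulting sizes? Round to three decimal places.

1.249em

Minor second: 1.13 × 1.067⁵ = 1.56279em
Minor third: 1.13 × 1.200⁵ = 2.81180em
Difference: 2.81180 − 1.56279 = 1.24901em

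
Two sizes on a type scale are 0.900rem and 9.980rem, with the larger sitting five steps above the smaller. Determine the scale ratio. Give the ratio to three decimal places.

1.618

The ratio satisfies 0.900 × r⁵ = 9.980, so r = (9.980 / 0.900)^(1/5).
r = 11.0889^(1/5) ≈ 1.6180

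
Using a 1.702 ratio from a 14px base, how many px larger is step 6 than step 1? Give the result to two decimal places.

Step 1: 14.0 × 1.702 = 23.8280px
Step 6: 14.0 × 1.702⁶ = 340.3184px
Difference: 340.3184 − 23.8280 = 316.4904px

316.49px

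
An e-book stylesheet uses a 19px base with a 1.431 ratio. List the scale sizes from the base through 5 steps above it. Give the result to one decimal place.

19.0px, 27.2px, 38.9px, 55.7px, 79.7px, 114.0px

Step 0: 19px
Step 1: 19.0 × 1.431 = 27.2
Step 2: 19.0 × 1.431² = 38.9
Step 3: 19.0 × 1.431³ = 55.7
Step 4: 19.0 × 1.431⁴ = 79.7
Step 5: 19.0 × 1.431⁵ = 114.0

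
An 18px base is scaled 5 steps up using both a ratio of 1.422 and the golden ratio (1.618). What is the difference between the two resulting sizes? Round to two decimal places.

At 1.422: 18.0 × 1.422⁵ = 104.6575px
Golden ratio: 18.0 × 1.618⁵ = 199.6021px
Difference: 199.6021 − 104.6575 = 94.9446px

94.94px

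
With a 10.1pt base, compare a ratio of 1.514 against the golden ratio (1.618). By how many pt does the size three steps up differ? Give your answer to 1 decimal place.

At 1.514: 10.1 × 1.514³ = 35.051pt
Golden ratio: 10.1 × 1.618³ = 42.782pt
Difference: 42.782 − 35.051 = 7.731pt

7.7pt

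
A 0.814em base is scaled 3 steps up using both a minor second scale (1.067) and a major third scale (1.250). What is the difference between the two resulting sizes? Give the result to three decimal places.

Minor second: 0.814 × 1.067³ = 0.98882em
Major third: 0.814 × 1.250³ = 1.58984em
Difference: 1.58984 − 0.98882 = 0.60102em

0.601em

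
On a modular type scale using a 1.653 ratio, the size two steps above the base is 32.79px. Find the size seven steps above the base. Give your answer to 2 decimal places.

404.67px

Moving from step +2 to step +7 is 5 steps up, so multiply by r⁵.
32.79 × 1.653⁵ = 32.79 × 12.34140 ≈ 404.674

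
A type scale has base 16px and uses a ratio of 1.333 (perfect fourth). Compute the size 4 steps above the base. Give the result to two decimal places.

50.52px

Each step on a modular scale multiplies by the ratio, so the size n steps from the base is base × ratioⁿ.
16.0 × 1.333⁴ = 16.0 × 3.15733 ≈ 50.52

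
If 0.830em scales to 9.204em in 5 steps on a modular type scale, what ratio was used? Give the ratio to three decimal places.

1.618

r⁵ = 9.204 / 0.830, so r = (9.204/0.830)^(1/5).
r = 11.0892^(1/5) ≈ 1.6180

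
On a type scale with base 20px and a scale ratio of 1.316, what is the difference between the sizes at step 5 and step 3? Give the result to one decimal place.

Step 3: 20.0 × 1.316³ = 45.582px
Step 5: 20.0 × 1.316⁵ = 78.942px
Difference: 78.942 − 45.582 = 33.360px

33.4px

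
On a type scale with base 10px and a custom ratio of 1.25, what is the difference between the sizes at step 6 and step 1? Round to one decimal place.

25.6px

Step 1: 10.0 × 1.25 = 12.500px
Step 6: 10.0 × 1.25⁶ = 38.147px
Difference: 38.147 − 12.500 = 25.647px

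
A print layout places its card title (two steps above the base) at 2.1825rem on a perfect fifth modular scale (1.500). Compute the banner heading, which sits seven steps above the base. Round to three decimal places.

2.1825 × 1.500⁵ = 2.1825 × 7.59375 ≈ 16.573

16.573rem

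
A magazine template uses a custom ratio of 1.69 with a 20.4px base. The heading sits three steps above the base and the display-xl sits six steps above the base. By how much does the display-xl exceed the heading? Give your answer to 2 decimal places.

Step 3: 20.4 × 1.69³ = 98.4669px
Step 6: 20.4 × 1.69⁶ = 475.2809px
Difference: 475.2809 − 98.4669 = 376.8140px

376.81px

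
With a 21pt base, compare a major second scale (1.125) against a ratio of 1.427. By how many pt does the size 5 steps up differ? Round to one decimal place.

86.4pt

Major second: 21.0 × 1.125⁵ = 37.843pt
At 1.427: 21.0 × 1.427⁵ = 124.262pt
Difference: 124.262 − 37.843 = 86.419pt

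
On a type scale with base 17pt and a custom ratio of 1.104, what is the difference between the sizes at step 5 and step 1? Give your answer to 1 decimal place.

Step 1: 17.0 × 1.104 = 18.768pt
Step 5: 17.0 × 1.104⁵ = 27.880pt
Difference: 27.880 − 18.768 = 9.112pt

9.1pt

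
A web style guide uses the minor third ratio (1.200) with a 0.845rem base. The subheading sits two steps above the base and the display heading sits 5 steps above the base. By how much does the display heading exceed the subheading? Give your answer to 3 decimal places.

0.886rem

Step 2: 0.845 × 1.200² = 1.21680rem
Step 5: 0.845 × 1.200⁵ = 2.10263rem
Difference: 2.10263 − 1.21680 = 0.88583rem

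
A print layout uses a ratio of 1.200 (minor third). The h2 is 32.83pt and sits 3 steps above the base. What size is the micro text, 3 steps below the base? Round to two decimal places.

The gap is -3 − (3) = -6 steps, so the factor is 1.200^-6.
32.83 ÷ 1.200⁶ = 32.83 ÷ 2.98598 ≈ 10.995

10.99pt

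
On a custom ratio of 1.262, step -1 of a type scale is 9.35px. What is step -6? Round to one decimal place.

Moving from step -1 to step -6 is 5 steps down, so divide by r⁵.
9.35 ÷ 1.262⁵ = 9.35 ÷ 3.20108 ≈ 2.921

2.9px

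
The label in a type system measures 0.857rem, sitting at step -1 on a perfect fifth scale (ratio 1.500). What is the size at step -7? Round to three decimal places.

0.857 ÷ 1.500⁶ = 0.857 ÷ 11.39062 ≈ 0.075

0.075rem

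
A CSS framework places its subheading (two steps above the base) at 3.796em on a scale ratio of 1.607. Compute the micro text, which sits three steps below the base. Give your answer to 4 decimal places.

3.796 ÷ 1.607⁵ = 3.796 ÷ 10.71715 ≈ 0.3542

0.3542em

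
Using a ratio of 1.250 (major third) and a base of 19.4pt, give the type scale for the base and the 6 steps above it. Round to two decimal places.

19.40pt, 24.25pt, 30.31pt, 37.89pt, 47.36pt, 59.20pt, 74.01pt

Step 0: 19.4pt
Step 1: 19.4 × 1.250 = 24.25
Step 2: 19.4 × 1.250² = 30.31
Step 3: 19.4 × 1.250³ = 37.89
Step 4: 19.4 × 1.250⁴ = 47.36
Step 5: 19.4 × 1.250⁵ = 59.20
Step 6: 19.4 × 1.250⁶ = 74.01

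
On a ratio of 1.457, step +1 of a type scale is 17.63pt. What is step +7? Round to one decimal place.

Moving from step +1 to step +7 is 6 steps up, so multiply by r⁶.
17.63 × 1.457⁶ = 17.63 × 9.56659 ≈ 168.659

168.7pt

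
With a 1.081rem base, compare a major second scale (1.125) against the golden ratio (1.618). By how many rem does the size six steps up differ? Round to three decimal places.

17.204rem

Major second: 1.081 × 1.125⁶ = 2.19150rem
Golden ratio: 1.081 × 1.618⁶ = 19.39531rem
Difference: 19.39531 − 2.19150 = 17.20381rem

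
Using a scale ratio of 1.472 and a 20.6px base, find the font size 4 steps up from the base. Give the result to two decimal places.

96.72px

Each step on a modular scale multiplies by the ratio, so the size n steps from the base is base × ratioⁿ.
20.6 × 1.472⁴ = 20.6 × 4.69495 ≈ 96.72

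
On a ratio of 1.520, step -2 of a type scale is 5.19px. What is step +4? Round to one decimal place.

64.0px

Moving from step -2 to step +4 is 6 steps up, so multiply by r⁶.
5.19 × 1.520⁶ = 5.19 × 12.33280 ≈ 64.007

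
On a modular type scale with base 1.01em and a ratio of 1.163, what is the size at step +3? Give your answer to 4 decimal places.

1.01 × 1.163³ = 1.01 × 1.57304 ≈ 1.5888

1.5888em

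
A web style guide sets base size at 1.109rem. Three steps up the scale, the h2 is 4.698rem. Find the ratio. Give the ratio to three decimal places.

1.618

The ratio satisfies 1.109 × r³ = 4.698, so r = (4.698 / 1.109)^(1/3).
r = 4.2362^(1/3) ≈ 1.6181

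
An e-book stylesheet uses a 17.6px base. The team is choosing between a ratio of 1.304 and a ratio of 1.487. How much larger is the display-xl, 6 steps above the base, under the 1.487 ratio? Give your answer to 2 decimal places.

103.74px

At 1.304: 17.6 × 1.304⁶ = 86.5323px
At 1.487: 17.6 × 1.487⁶ = 190.2736px
Difference: 190.2736 − 86.5323 = 103.7413px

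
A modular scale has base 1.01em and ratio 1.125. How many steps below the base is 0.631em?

4

1.125ⁿ = 1.01 / 0.631 = 1.6006
n = ln(1.6006) / ln(1.125) = 0.4704 / 0.1178 ≈ 3.99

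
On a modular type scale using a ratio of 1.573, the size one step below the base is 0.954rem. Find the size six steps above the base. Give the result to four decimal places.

0.954 × 1.573⁷ = 0.954 × 23.82874 ≈ 22.7326

22.7326rem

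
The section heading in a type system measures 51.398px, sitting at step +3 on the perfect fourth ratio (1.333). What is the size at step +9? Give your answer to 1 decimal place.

288.4px

51.398 × 1.333⁶ = 51.398 × 5.61023 ≈ 288.355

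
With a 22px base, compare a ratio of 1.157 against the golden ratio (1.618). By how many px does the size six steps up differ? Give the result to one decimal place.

341.9px

At 1.157: 22.0 × 1.157⁶ = 52.774px
Golden ratio: 22.0 × 1.618⁶ = 394.724px
Difference: 394.724 − 52.774 = 341.950px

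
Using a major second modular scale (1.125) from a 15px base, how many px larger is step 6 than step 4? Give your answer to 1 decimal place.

Step 4: 15.0 × 1.125⁴ = 24.027px
Step 6: 15.0 × 1.125⁶ = 30.409px
Difference: 30.409 − 24.027 = 6.382px

6.4px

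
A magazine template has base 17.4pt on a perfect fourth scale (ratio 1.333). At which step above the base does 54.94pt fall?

4

1.333ⁿ = 54.94 / 17.4 = 3.1575
n = ln(3.1575) / ln(1.333) = 1.1498 / 0.2874 ≈ 4.00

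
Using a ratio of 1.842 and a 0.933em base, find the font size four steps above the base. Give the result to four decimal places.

10.7409em

Each step on a modular scale multiplies by the ratio, so the size n steps from the base is base × ratioⁿ.
0.933 × 1.842⁴ = 0.933 × 11.51220 ≈ 10.7409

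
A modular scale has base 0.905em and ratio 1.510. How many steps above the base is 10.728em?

1.510ⁿ = 10.728 / 0.905 = 11.8541
n = ln(11.8541) / ln(1.510) = 2.4727 / 0.4121 ≈ 6.00

6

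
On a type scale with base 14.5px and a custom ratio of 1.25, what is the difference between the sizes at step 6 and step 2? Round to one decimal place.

Step 2: 14.5 × 1.25² = 22.656px
Step 6: 14.5 × 1.25⁶ = 55.313px
Difference: 55.313 − 22.656 = 32.657px

32.7px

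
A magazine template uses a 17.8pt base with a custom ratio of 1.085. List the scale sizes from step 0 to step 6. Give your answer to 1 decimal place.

Step 0: 17.8pt
Step 1: 17.8 × 1.085 = 19.3
Step 2: 17.8 × 1.085² = 21.0
Step 3: 17.8 × 1.085³ = 22.7
Step 4: 17.8 × 1.085⁴ = 24.7
Step 5: 17.8 × 1.085⁵ = 26.8
Step 6: 17.8 × 1.085⁶ = 29.0

17.8pt, 19.3pt, 21.0pt, 22.7pt, 24.7pt, 26.8pt, 29.0pt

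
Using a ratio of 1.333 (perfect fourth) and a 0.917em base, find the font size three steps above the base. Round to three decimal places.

2.172em

0.917 × 1.333³ = 0.917 × 2.36859 ≈ 2.172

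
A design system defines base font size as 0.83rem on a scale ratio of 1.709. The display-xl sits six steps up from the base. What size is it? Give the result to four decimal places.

Each step on a modular scale multiplies by the ratio, so the size n steps from the base is base × ratioⁿ.
0.83 × 1.709⁶ = 0.83 × 24.91451 ≈ 20.6790

20.6790rem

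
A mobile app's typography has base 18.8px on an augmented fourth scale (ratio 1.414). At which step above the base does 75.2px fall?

4

1.414ⁿ = 75.2 / 18.8 = 4.0000
n = ln(4.0000) / ln(1.414) = 1.3863 / 0.3464 ≈ 4.00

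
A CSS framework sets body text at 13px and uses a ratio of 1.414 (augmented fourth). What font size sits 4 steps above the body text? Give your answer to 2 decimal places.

Each step on a modular scale multiplies by the ratio, so the size n steps from the base is base × ratioⁿ.
13.0 × 1.414⁴ = 13.0 × 3.99758 ≈ 51.97

51.97px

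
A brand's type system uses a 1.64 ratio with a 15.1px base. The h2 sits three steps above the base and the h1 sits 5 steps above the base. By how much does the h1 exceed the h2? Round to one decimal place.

Step 3: 15.1 × 1.64³ = 66.605px
Step 5: 15.1 × 1.64⁵ = 179.141px
Difference: 179.141 − 66.605 = 112.536px

112.5px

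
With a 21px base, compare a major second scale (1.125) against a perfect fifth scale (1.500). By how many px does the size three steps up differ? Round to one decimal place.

Major second: 21.0 × 1.125³ = 29.900px
Perfect fifth: 21.0 × 1.500³ = 70.875px
Difference: 70.875 − 29.900 = 40.975px

41.0px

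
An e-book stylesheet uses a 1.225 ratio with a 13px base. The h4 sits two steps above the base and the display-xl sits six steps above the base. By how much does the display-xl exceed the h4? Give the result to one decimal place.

Step 2: 13.0 × 1.225² = 19.508px
Step 6: 13.0 × 1.225⁶ = 43.930px
Difference: 43.930 − 19.508 = 24.422px

24.4px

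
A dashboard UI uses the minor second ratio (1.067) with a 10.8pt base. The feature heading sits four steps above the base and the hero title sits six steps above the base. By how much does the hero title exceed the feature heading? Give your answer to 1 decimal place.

1.9pt

Step 4: 10.8 × 1.067⁴ = 13.998pt
Step 6: 10.8 × 1.067⁶ = 15.937pt
Difference: 15.937 − 13.998 = 1.939pt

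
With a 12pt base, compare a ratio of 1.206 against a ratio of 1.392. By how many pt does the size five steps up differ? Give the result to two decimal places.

32.10pt

At 1.206: 12.0 × 1.206⁵ = 30.6138pt
At 1.392: 12.0 × 1.392⁵ = 62.7159pt
Difference: 62.7159 − 30.6138 = 32.1021pt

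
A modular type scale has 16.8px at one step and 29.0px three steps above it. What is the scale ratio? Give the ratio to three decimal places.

r³ = 29.0 / 16.8, so r = (29.0/16.8)^(1/3).
r = 1.7262^(1/3) ≈ 1.1996

1.200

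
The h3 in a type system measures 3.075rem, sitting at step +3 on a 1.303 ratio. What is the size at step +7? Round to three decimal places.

The gap is 7 − (3) = 4 steps, so the factor is 1.303^4.
3.075 × 1.303⁴ = 3.075 × 2.88256 ≈ 8.864

8.864rem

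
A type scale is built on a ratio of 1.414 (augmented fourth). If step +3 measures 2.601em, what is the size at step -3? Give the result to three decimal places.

2.601 ÷ 1.414⁶ = 2.601 ÷ 7.99275 ≈ 0.325

0.325em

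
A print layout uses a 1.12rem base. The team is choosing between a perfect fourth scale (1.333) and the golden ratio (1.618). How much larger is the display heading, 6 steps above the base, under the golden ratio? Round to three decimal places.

Perfect fourth: 1.12 × 1.333⁶ = 6.28346rem
Golden ratio: 1.12 × 1.618⁶ = 20.09505rem
Difference: 20.09505 − 6.28346 = 13.81159rem

13.812rem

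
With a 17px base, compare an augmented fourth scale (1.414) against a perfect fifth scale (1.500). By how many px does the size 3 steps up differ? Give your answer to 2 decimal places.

Augmented fourth: 17.0 × 1.414³ = 48.0615px
Perfect fifth: 17.0 × 1.500³ = 57.3750px
Difference: 57.3750 − 48.0615 = 9.3135px

9.31px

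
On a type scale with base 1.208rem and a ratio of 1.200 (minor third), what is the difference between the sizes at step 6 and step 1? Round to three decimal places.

Step 1: 1.208 × 1.200 = 1.44960rem
Step 6: 1.208 × 1.200⁶ = 3.60707rem
Difference: 3.60707 − 1.44960 = 2.15747rem

2.157rem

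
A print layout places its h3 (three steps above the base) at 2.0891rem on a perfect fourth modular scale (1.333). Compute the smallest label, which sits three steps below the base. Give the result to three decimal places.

2.0891 ÷ 1.333⁶ = 2.0891 ÷ 5.61023 ≈ 0.372

0.372rem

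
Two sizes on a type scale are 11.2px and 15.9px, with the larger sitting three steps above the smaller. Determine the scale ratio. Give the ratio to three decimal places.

1.124

r³ = 15.9 / 11.2, so r = (15.9/11.2)^(1/3).
r = 1.4196^(1/3) ≈ 1.1239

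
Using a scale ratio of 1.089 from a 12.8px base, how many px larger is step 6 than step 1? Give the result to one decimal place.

7.4px

Step 1: 12.8 × 1.089 = 13.939px
Step 6: 12.8 × 1.089⁶ = 21.349px
Difference: 21.349 − 13.939 = 7.410px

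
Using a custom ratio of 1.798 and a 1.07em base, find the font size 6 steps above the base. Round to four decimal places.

1.07 × 1.798⁶ = 1.07 × 33.78610 ≈ 36.1511

36.1511em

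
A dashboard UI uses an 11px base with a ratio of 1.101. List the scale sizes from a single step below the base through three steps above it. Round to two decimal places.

Step -1: 11.0 ÷ 1.101 = 9.99
Step 0: 11px
Step 1: 11.0 × 1.101 = 12.11
Step 2: 11.0 × 1.101² = 13.33
Step 3: 11.0 × 1.101³ = 14.68

9.99px, 11.00px, 12.11px, 13.33px, 14.68px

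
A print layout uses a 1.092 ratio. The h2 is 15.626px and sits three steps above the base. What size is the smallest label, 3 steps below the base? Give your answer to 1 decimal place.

15.626 ÷ 1.092⁶ = 15.626 ÷ 1.69565 ≈ 9.215

9.2px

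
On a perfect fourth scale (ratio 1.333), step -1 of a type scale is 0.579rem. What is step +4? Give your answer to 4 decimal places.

0.579 × 1.333⁵ = 0.579 × 4.20873 ≈ 2.4369

2.4369rem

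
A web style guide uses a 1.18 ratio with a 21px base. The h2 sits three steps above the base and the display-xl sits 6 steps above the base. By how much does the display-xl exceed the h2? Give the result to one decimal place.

22.2px

Step 3: 21.0 × 1.18³ = 34.504px
Step 6: 21.0 × 1.18⁶ = 56.691px
Difference: 56.691 − 34.504 = 22.187px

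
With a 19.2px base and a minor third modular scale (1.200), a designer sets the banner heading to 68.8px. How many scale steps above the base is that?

1.200ⁿ = 68.8 / 19.2 = 3.5833
n = ln(3.5833) / ln(1.200) = 1.2763 / 0.1823 ≈ 7.00

7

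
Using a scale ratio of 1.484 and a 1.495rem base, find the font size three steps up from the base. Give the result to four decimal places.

4.8859rem

1.495 × 1.484³ = 1.495 × 3.26815 ≈ 4.8859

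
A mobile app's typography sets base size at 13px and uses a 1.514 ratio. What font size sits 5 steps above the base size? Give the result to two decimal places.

Every step multiplies by the scale ratio.
13.0 × 1.514⁵ = 13.0 × 7.95480 ≈ 103.41

103.41px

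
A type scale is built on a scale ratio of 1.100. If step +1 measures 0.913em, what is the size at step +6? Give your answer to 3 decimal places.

0.913 × 1.100⁵ = 0.913 × 1.61051 ≈ 1.470

1.470em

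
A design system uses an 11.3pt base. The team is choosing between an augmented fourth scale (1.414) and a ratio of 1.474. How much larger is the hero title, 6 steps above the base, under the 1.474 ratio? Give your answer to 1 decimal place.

25.6pt

Augmented fourth: 11.3 × 1.414⁶ = 90.318pt
At 1.474: 11.3 × 1.474⁶ = 115.895pt
Difference: 115.895 − 90.318 = 25.577pt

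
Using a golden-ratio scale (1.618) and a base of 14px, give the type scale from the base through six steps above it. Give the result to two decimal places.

14.00px, 22.65px, 36.65px, 59.30px, 95.95px, 155.25px, 251.19px

Step 0: 14px
Step 1: 14.0 × 1.618 = 22.65
Step 2: 14.0 × 1.618² = 36.65
Step 3: 14.0 × 1.618³ = 59.30
Step 4: 14.0 × 1.618⁴ = 95.95
Step 5: 14.0 × 1.618⁵ = 155.25
Step 6: 14.0 × 1.618⁶ = 251.19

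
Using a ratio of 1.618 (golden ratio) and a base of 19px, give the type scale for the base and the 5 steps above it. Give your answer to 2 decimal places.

19.00px, 30.74px, 49.74px, 80.48px, 130.22px, 210.69px

Step 0: 19px
Step 1: 19.0 × 1.618 = 30.74
Step 2: 19.0 × 1.618² = 49.74
Step 3: 19.0 × 1.618³ = 80.48
Step 4: 19.0 × 1.618⁴ = 130.22
Step 5: 19.0 × 1.618⁵ = 210.69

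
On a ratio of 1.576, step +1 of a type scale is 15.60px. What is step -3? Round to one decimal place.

Moving from step +1 to step -3 is 4 steps down, so divide by r⁴.
15.60 ÷ 1.576⁴ = 15.60 ÷ 6.16914 ≈ 2.529

2.5px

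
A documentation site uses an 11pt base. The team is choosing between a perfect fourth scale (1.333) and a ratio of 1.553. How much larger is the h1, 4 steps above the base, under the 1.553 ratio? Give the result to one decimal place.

Perfect fourth: 11.0 × 1.333⁴ = 34.731pt
At 1.553: 11.0 × 1.553⁴ = 63.985pt
Difference: 63.985 − 34.731 = 29.254pt

29.3pt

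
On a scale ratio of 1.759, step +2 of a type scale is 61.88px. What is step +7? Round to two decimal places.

61.88 × 1.759⁵ = 61.88 × 16.83950 ≈ 1042.028

1042.03px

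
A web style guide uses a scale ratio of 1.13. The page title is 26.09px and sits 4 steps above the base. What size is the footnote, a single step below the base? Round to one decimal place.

14.2px

The gap is -1 − (4) = -5 steps, so the factor is 1.13^-5.
26.09 ÷ 1.13⁵ = 26.09 ÷ 1.84244 ≈ 14.161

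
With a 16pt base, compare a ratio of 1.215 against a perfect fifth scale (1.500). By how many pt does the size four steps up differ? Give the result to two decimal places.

At 1.215: 16.0 × 1.215⁴ = 34.8678pt
Perfect fifth: 16.0 × 1.500⁴ = 81.0000pt
Difference: 81.0000 − 34.8678 = 46.1322pt

46.13pt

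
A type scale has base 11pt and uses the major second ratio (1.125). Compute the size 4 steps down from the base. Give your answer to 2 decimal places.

6.87pt

Every step multiplies by the scale ratio.
11.0 ÷ 1.125⁴ = 11.0 ÷ 1.60181 ≈ 6.87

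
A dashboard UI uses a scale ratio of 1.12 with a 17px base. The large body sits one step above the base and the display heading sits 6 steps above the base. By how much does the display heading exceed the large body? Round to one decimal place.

14.5px

Step 1: 17.0 × 1.12 = 19.040px
Step 6: 17.0 × 1.12⁶ = 33.555px
Difference: 33.555 − 19.040 = 14.515px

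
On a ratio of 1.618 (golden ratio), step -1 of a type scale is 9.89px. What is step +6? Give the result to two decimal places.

287.11px

Moving from step -1 to step +6 is 7 steps up, so multiply by r⁷.
9.89 × 1.618⁷ = 9.89 × 29.03017 ≈ 287.108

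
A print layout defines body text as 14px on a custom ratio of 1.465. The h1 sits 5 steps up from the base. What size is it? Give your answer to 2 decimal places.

A modular type scale is a geometric sequence: sizeₙ = base × rⁿ.
14.0 × 1.465⁵ = 14.0 × 6.74820 ≈ 94.47

94.47px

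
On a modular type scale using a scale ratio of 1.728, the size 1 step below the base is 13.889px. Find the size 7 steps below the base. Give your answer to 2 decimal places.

0.52px

Moving from step -1 to step -7 is 6 steps down, so divide by r⁶.
13.889 ÷ 1.728⁶ = 13.889 ÷ 26.62333 ≈ 0.522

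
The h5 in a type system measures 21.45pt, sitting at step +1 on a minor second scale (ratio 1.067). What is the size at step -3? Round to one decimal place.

16.5pt

21.45 ÷ 1.067⁴ = 21.45 ÷ 1.29616 ≈ 16.549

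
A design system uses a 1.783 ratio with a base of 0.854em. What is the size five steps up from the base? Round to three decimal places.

15.389em

Every step multiplies by the scale ratio.
0.854 × 1.783⁵ = 0.854 × 18.02008 ≈ 15.389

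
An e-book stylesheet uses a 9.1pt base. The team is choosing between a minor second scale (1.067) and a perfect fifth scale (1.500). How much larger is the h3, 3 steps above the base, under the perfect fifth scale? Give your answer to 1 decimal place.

19.7pt

Minor second: 9.1 × 1.067³ = 11.054pt
Perfect fifth: 9.1 × 1.500³ = 30.712pt
Difference: 30.712 − 11.054 = 19.658pt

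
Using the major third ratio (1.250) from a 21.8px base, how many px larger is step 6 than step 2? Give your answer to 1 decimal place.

Step 2: 21.8 × 1.250² = 34.062px
Step 6: 21.8 × 1.250⁶ = 83.160px
Difference: 83.160 − 34.062 = 49.098px

49.1px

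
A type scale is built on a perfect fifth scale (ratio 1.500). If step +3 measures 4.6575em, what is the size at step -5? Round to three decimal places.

4.6575 ÷ 1.500⁸ = 4.6575 ÷ 25.62891 ≈ 0.182

0.182em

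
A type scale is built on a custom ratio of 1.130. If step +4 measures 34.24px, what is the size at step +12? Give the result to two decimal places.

Moving from step +4 to step +12 is 8 steps up, so multiply by r⁸.
34.24 × 1.130⁸ = 34.24 × 2.65844 ≈ 91.025

91.03px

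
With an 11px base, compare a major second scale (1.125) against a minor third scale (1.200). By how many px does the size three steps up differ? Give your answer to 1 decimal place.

3.3px

Major second: 11.0 × 1.125³ = 15.662px
Minor third: 11.0 × 1.200³ = 19.008px
Difference: 19.008 − 15.662 = 3.346px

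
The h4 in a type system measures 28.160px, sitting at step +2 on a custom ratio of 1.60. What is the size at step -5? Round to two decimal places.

1.05px

The gap is -5 − (2) = -7 steps, so the factor is 1.60^-7.
28.160 ÷ 1.60⁷ = 28.160 ÷ 26.84355 ≈ 1.049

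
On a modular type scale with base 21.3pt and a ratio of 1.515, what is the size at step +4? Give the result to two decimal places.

112.21pt

Each step on a modular scale multiplies by the ratio, so the size n steps from the base is base × ratioⁿ.
21.3 × 1.515⁴ = 21.3 × 5.26806 ≈ 112.21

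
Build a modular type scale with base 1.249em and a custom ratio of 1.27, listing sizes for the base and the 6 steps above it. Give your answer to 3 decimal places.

1.249em, 1.586em, 2.015em, 2.558em, 3.249em, 4.126em, 5.241em

Step 0: 1.249em
Step 1: 1.249 × 1.27 = 1.586
Step 2: 1.249 × 1.27² = 2.015
Step 3: 1.249 × 1.27³ = 2.558
Step 4: 1.249 × 1.27⁴ = 3.249
Step 5: 1.249 × 1.27⁵ = 4.126
Step 6: 1.249 × 1.27⁶ = 5.241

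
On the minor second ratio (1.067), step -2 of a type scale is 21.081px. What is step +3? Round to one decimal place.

21.081 × 1.067⁵ = 21.081 × 1.38300 ≈ 29.155

29.2px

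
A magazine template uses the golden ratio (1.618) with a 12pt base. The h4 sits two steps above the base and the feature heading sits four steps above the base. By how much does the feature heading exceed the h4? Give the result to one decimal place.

50.8pt

Step 2: 12.0 × 1.618² = 31.415pt
Step 4: 12.0 × 1.618⁴ = 82.242pt
Difference: 82.242 − 31.415 = 50.827pt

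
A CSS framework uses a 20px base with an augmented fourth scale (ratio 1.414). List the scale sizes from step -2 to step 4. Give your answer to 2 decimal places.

Step -2: 20.0 ÷ 1.414² = 10.00
Step -1: 20.0 ÷ 1.414 = 14.14
Step 0: 20px
Step 1: 20.0 × 1.414 = 28.28
Step 2: 20.0 × 1.414² = 39.99
Step 3: 20.0 × 1.414³ = 56.54
Step 4: 20.0 × 1.414⁴ = 79.95

10.00px, 14.14px, 20.00px, 28.28px, 39.99px, 56.54px, 79.95px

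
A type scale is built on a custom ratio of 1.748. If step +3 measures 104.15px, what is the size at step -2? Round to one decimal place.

104.15 ÷ 1.748⁵ = 104.15 ÷ 16.31951 ≈ 6.382

6.4px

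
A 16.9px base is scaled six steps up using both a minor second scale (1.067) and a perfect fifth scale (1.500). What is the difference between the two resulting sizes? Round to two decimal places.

167.56px

Minor second: 16.9 × 1.067⁶ = 24.9387px
Perfect fifth: 16.9 × 1.500⁶ = 192.5016px
Difference: 192.5016 − 24.9387 = 167.5629px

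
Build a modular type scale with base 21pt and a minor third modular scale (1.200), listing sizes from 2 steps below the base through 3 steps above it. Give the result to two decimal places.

Step -2: 21.0 ÷ 1.200² = 14.58
Step -1: 21.0 ÷ 1.200 = 17.50
Step 0: 21pt
Step 1: 21.0 × 1.200 = 25.20
Step 2: 21.0 × 1.200² = 30.24
Step 3: 21.0 × 1.200³ = 36.29

14.58pt, 17.50pt, 21.00pt, 25.20pt, 30.24pt, 36.29pt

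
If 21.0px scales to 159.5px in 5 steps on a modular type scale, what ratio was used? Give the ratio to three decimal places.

1.500

r⁵ = 159.5 / 21.0, so r = (159.5/21.0)^(1/5).
r = 7.5952^(1/5) ≈ 1.5001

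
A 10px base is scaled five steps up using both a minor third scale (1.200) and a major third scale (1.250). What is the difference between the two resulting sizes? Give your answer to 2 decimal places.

Minor third: 10.0 × 1.200⁵ = 24.8832px
Major third: 10.0 × 1.250⁵ = 30.5176px
Difference: 30.5176 − 24.8832 = 5.6344px

5.63px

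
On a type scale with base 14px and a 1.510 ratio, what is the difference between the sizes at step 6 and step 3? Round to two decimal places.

Step 3: 14.0 × 1.510³ = 48.2013px
Step 6: 14.0 × 1.510⁶ = 165.9548px
Difference: 165.9548 − 48.2013 = 117.7535px

117.75px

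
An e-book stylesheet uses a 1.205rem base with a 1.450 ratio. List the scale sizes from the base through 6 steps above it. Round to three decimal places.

1.205rem, 1.747rem, 2.534rem, 3.674rem, 5.327rem, 7.724rem, 11.199rem

Step 0: 1.205rem
Step 1: 1.205 × 1.450 = 1.747
Step 2: 1.205 × 1.450² = 2.534
Step 3: 1.205 × 1.450³ = 3.674
Step 4: 1.205 × 1.450⁴ = 5.327
Step 5: 1.205 × 1.450⁵ = 7.724
Step 6: 1.205 × 1.450⁶ = 11.199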